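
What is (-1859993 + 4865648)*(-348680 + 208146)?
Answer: -422396719770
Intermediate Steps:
(-1859993 + 4865648)*(-348680 + 208146) = 3005655*(-140534) = -422396719770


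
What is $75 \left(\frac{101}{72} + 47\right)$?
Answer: $\frac{87125}{24} \approx 3630.2$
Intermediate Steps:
$75 \left(\frac{101}{72} + 47\right) = 75 \cdot \frac{3485}{72} = \frac{87125}{24}$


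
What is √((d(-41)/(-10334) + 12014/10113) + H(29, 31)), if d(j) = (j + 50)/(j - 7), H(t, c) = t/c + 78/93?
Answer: √497453915640696061530/12958960008 ≈ 1.7211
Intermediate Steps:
H(t, c) = 26/31 + t/c (H(t, c) = t/c + 78*(1/93) = t/c + 26/31 = 26/31 + t/c)
d(j) = (50 + j)/(-7 + j)
√((d(-41)/(-10334) + 12014/10113) + H(29, 31)) = √((((50 - 41)/(-7 - 41))/(-10334) + 12014/10113) + (26/31 + 29/31)) = √(((9/(-48))*(-1/10334) + 12014*(1/10113)) + (26/31 + 29*(1/31))) = √((-1/48*9*(-1/10334) + 12014/10113) + (26/31 + 29/31)) = √((-3/16*(-1/10334) + 12014/10113) + 55/31) = √((3/165344 + 12014/10113) + 55/31) = √(1986473155/1672123872 + 55/31) = √(153547480765/51835840032) = √497453915640696061530/12958960008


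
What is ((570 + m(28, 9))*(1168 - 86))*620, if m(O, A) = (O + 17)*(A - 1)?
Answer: 623881200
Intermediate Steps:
m(O, A) = (-1 + A)*(17 + O) (m(O, A) = (17 + O)*(-1 + A) = (-1 + A)*(17 + O))
((570 + m(28, 9))*(1168 - 86))*620 = ((570 + (-17 - 1*28 + 17*9 + 9*28))*(1168 - 86))*620 = ((570 + (-17 - 28 + 153 + 252))*1082)*620 = ((570 + 360)*1082)*620 = (930*1082)*620 = 1006260*620 = 623881200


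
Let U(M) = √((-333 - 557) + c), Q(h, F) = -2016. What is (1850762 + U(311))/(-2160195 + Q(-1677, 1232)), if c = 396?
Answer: -1850762/2162211 - I*√494/2162211 ≈ -0.85596 - 1.0279e-5*I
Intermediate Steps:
U(M) = I*√494 (U(M) = √((-333 - 557) + 396) = √(-890 + 396) = √(-494) = I*√494)
(1850762 + U(311))/(-2160195 + Q(-1677, 1232)) = (1850762 + I*√494)/(-2160195 - 2016) = (1850762 + I*√494)/(-2162211) = (1850762 + I*√494)*(-1/2162211) = -1850762/2162211 - I*√494/2162211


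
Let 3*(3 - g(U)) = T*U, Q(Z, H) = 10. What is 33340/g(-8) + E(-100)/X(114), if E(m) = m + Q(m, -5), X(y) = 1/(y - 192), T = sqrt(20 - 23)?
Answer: 938880/91 - 266720*I*sqrt(3)/91 ≈ 10317.0 - 5076.6*I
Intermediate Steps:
T = I*sqrt(3) (T = sqrt(-3) = I*sqrt(3) ≈ 1.732*I)
X(y) = 1/(-192 + y)
g(U) = 3 - I*U*sqrt(3)/3 (g(U) = 3 - I*sqrt(3)*U/3 = 3 - I*U*sqrt(3)/3)
E(m) = 10 + m (E(m) = m + 10 = 10 + m)
33340/g(-8) + E(-100)/X(114) = 33340/(3 - 1/3*I*(-8)*sqrt(3)) + (10 - 100)/(1/(-192 + 114)) = 33340/(3 + 8*I*sqrt(3)/3) - 90/(1/(-78)) = 33340/(3 + 8*I*sqrt(3)/3) - 90/(-1/78) = 33340/(3 + 8*I*sqrt(3)/3) - 90*(-78) = 33340/(3 + 8*I*sqrt(3)/3) + 7020 = 7020 + 33340/(3 + 8*I*sqrt(3)/3)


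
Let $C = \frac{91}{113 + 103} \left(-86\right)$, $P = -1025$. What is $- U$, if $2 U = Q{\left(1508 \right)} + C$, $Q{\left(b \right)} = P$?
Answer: $\frac{114613}{216} \approx 530.62$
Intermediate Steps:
$Q{\left(b \right)} = -1025$
$C = - \frac{3913}{108}$ ($C = \frac{91}{216} \left(-86\right) = - \frac{3913}{108} \approx -36.232$)
$U = - \frac{114613}{216}$ ($U = \frac{-1025 - \frac{3913}{108}}{2} = \frac{1}{2} \left(- \frac{114613}{108}\right) = - \frac{114613}{216} \approx -530.62$)
$- U = \left(-1\right) \left(- \frac{114613}{216}\right) = \frac{114613}{216}$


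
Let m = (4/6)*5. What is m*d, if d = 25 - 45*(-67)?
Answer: 30400/3 ≈ 10133.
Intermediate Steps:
d = 3040 (d = 25 + 3015 = 3040)
m = 10/3 (m = (4*(⅙))*5 = (⅔)*5 = 10/3 ≈ 3.3333)
m*d = (10/3)*3040 = 30400/3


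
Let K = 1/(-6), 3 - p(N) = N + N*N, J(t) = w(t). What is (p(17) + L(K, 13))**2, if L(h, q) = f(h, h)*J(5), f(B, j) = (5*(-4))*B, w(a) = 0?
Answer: 91809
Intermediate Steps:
f(B, j) = -20*B
J(t) = 0
p(N) = 3 - N - N**2 (p(N) = 3 - (N + N*N) = 3 - (N + N**2) = 3 + (-N - N**2) = 3 - N - N**2)
K = -1/6 ≈ -0.16667
L(h, q) = 0 (L(h, q) = -20*h*0 = 0)
(p(17) + L(K, 13))**2 = ((3 - 1*17 - 1*17**2) + 0)**2 = ((3 - 17 - 1*289) + 0)**2 = ((3 - 17 - 289) + 0)**2 = (-303 + 0)**2 = (-303)**2 = 91809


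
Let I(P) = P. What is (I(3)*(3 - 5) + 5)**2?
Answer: 1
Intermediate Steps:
(I(3)*(3 - 5) + 5)**2 = (3*(3 - 5) + 5)**2 = (3*(-2) + 5)**2 = (-6 + 5)**2 = (-1)**2 = 1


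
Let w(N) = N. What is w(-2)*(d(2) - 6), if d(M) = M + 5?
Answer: -2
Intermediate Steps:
d(M) = 5 + M
w(-2)*(d(2) - 6) = -2*((5 + 2) - 6) = -2*(7 - 6) = -2*1 = -2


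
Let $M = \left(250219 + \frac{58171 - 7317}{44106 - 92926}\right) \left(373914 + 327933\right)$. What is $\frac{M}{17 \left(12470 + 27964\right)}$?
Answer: $\frac{1428918466103487}{5592965660} \approx 2.5549 \cdot 10^{5}$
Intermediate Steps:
$M = \frac{4286755398310461}{24410}$ ($M = \left(250219 + \frac{50854}{-48820}\right) 701847 = \left(250219 + 50854 \left(- \frac{1}{48820}\right)\right) 701847 = \left(250219 - \frac{25427}{24410}\right) 701847 = \frac{6107820363}{24410} \cdot 701847 = \frac{4286755398310461}{24410} \approx 1.7561 \cdot 10^{11}$)
$\frac{M}{17 \left(12470 + 27964\right)} = \frac{4286755398310461}{24410 \cdot 17 \left(12470 + 27964\right)} = \frac{4286755398310461}{24410 \cdot 17 \cdot 40434} = \frac{4286755398310461}{24410 \cdot 687378} = \frac{4286755398310461}{24410} \cdot \frac{1}{687378} = \frac{1428918466103487}{5592965660}$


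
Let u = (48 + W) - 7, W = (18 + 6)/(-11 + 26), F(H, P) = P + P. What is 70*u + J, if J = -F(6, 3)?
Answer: 2976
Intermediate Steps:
F(H, P) = 2*P
W = 8/5 (W = 24/15 = 24*(1/15) = 8/5 ≈ 1.6000)
J = -6 (J = -2*3 = -1*6 = -6)
u = 213/5 (u = (48 + 8/5) - 7 = 248/5 - 7 = 213/5 ≈ 42.600)
70*u + J = 70*(213/5) - 6 = 2982 - 6 = 2976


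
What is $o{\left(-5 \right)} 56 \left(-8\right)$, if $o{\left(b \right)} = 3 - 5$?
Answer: $896$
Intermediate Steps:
$o{\left(b \right)} = -2$ ($o{\left(b \right)} = 3 - 5 = -2$)
$o{\left(-5 \right)} 56 \left(-8\right) = \left(-2\right) 56 \left(-8\right) = \left(-112\right) \left(-8\right) = 896$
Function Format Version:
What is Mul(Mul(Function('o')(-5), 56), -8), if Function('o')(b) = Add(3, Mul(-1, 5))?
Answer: 896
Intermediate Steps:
Function('o')(b) = -2 (Function('o')(b) = Add(3, -5) = -2)
Mul(Mul(Function('o')(-5), 56), -8) = Mul(Mul(-2, 56), -8) = Mul(-112, -8) = 896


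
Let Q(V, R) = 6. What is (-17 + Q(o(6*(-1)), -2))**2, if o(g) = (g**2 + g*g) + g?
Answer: 121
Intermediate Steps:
o(g) = g + 2*g**2 (o(g) = (g**2 + g**2) + g = 2*g**2 + g = g + 2*g**2)
(-17 + Q(o(6*(-1)), -2))**2 = (-17 + 6)**2 = (-11)**2 = 121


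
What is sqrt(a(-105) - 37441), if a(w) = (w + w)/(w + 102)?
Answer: I*sqrt(37371) ≈ 193.32*I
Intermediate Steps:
a(w) = 2*w/(102 + w) (a(w) = (2*w)/(102 + w) = 2*w/(102 + w))
sqrt(a(-105) - 37441) = sqrt(2*(-105)/(102 - 105) - 37441) = sqrt(2*(-105)/(-3) - 37441) = sqrt(2*(-105)*(-1/3) - 37441) = sqrt(70 - 37441) = sqrt(-37371) = I*sqrt(37371)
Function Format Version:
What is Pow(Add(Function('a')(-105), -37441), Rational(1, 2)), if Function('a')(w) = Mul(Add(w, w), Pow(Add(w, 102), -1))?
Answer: Mul(I, Pow(37371, Rational(1, 2))) ≈ Mul(193.32, I)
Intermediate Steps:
Function('a')(w) = Mul(2, w, Pow(Add(102, w), -1)) (Function('a')(w) = Mul(Mul(2, w), Pow(Add(102, w), -1)) = Mul(2, w, Pow(Add(102, w), -1)))
Pow(Add(Function('a')(-105), -37441), Rational(1, 2)) = Pow(Add(Mul(2, -105, Pow(Add(102, -105), -1)), -37441), Rational(1, 2)) = Pow(Add(Mul(2, -105, Pow(-3, -1)), -37441), Rational(1, 2)) = Pow(Add(Mul(2, -105, Rational(-1, 3)), -37441), Rational(1, 2)) = Pow(Add(70, -37441), Rational(1, 2)) = Pow(-37371, Rational(1, 2)) = Mul(I, Pow(37371, Rational(1, 2)))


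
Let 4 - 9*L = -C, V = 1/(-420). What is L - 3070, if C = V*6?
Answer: -214869/70 ≈ -3069.6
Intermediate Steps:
V = -1/420 ≈ -0.0023810
C = -1/70 (C = -1/420*6 = -1/70 ≈ -0.014286)
L = 31/70 (L = 4/9 - (-1)*(-1)/(9*70) = 4/9 - ⅑*1/70 = 4/9 - 1/630 = 31/70 ≈ 0.44286)
L - 3070 = 31/70 - 3070 = -214869/70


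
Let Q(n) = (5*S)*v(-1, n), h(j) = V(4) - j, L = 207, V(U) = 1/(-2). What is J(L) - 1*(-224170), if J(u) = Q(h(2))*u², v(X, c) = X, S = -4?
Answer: 1081150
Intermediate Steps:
V(U) = -½
h(j) = -½ - j
Q(n) = 20 (Q(n) = (5*(-4))*(-1) = -20*(-1) = 20)
J(u) = 20*u²
J(L) - 1*(-224170) = 20*207² - 1*(-224170) = 20*42849 + 224170 = 856980 + 224170 = 1081150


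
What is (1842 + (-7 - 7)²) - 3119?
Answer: -1081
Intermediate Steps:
(1842 + (-7 - 7)²) - 3119 = (1842 + (-14)²) - 3119 = (1842 + 196) - 3119 = 2038 - 3119 = -1081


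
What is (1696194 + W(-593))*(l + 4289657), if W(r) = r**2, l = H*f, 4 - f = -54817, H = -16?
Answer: 6988307242203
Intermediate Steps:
f = 54821 (f = 4 - 1*(-54817) = 4 + 54817 = 54821)
l = -877136 (l = -16*54821 = -877136)
(1696194 + W(-593))*(l + 4289657) = (1696194 + (-593)**2)*(-877136 + 4289657) = (1696194 + 351649)*3412521 = 2047843*3412521 = 6988307242203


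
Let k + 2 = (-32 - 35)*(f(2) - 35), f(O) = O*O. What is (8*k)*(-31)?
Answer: -514600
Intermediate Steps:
f(O) = O²
k = 2075 (k = -2 + (-32 - 35)*(2² - 35) = -2 - 67*(4 - 35) = -2 - 67*(-31) = -2 + 2077 = 2075)
(8*k)*(-31) = (8*2075)*(-31) = 16600*(-31) = -514600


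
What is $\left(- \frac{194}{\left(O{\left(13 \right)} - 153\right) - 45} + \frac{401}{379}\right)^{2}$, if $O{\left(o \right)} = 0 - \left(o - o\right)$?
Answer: $\frac{5846437444}{1407825441} \approx 4.1528$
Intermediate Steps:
$O{\left(o \right)} = 0$ ($O{\left(o \right)} = 0 - 0 = 0 + 0 = 0$)
$\left(- \frac{194}{\left(O{\left(13 \right)} - 153\right) - 45} + \frac{401}{379}\right)^{2} = \left(- \frac{194}{\left(0 - 153\right) - 45} + \frac{401}{379}\right)^{2} = \left(- \frac{194}{-153 - 45} + 401 \cdot \frac{1}{379}\right)^{2} = \left(- \frac{194}{-198} + \frac{401}{379}\right)^{2} = \left(\left(-194\right) \left(- \frac{1}{198}\right) + \frac{401}{379}\right)^{2} = \left(\frac{97}{99} + \frac{401}{379}\right)^{2} = \left(\frac{76462}{37521}\right)^{2} = \frac{5846437444}{1407825441}$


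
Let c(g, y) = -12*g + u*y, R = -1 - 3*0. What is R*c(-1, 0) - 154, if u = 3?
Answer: -166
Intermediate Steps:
R = -1 (R = -1 + 0 = -1)
c(g, y) = -12*g + 3*y
R*c(-1, 0) - 154 = -(-12*(-1) + 3*0) - 154 = -(12 + 0) - 154 = -1*12 - 154 = -12 - 154 = -166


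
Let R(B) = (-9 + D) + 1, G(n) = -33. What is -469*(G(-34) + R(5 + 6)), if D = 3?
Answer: 17822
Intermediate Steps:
R(B) = -5 (R(B) = (-9 + 3) + 1 = -6 + 1 = -5)
-469*(G(-34) + R(5 + 6)) = -469*(-33 - 5) = -469*(-38) = 17822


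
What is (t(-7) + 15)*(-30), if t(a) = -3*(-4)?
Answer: -810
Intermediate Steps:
t(a) = 12
(t(-7) + 15)*(-30) = (12 + 15)*(-30) = 27*(-30) = -810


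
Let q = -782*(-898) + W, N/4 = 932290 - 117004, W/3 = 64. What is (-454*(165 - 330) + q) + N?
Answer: 4038482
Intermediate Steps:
W = 192 (W = 3*64 = 192)
N = 3261144 (N = 4*(932290 - 117004) = 4*815286 = 3261144)
q = 702428 (q = -782*(-898) + 192 = 702236 + 192 = 702428)
(-454*(165 - 330) + q) + N = (-454*(165 - 330) + 702428) + 3261144 = (-454*(-165) + 702428) + 3261144 = (74910 + 702428) + 3261144 = 777338 + 3261144 = 4038482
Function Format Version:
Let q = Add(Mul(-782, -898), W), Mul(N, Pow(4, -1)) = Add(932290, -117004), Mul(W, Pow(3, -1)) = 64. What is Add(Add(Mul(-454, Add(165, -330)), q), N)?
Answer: 4038482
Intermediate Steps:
W = 192 (W = Mul(3, 64) = 192)
N = 3261144 (N = Mul(4, Add(932290, -117004)) = Mul(4, 815286) = 3261144)
q = 702428 (q = Add(Mul(-782, -898), 192) = Add(702236, 192) = 702428)
Add(Add(Mul(-454, Add(165, -330)), q), N) = Add(Add(Mul(-454, Add(165, -330)), 702428), 3261144) = Add(Add(Mul(-454, -165), 702428), 3261144) = Add(Add(74910, 702428), 3261144) = Add(777338, 3261144) = 4038482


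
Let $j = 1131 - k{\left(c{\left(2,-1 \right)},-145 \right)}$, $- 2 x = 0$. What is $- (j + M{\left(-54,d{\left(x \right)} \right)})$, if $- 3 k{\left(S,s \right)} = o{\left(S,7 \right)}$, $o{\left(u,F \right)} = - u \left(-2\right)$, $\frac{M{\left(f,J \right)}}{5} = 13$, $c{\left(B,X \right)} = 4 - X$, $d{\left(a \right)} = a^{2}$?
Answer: $- \frac{3598}{3} \approx -1199.3$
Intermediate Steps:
$x = 0$ ($x = \left(- \frac{1}{2}\right) 0 = 0$)
$M{\left(f,J \right)} = 65$ ($M{\left(f,J \right)} = 5 \cdot 13 = 65$)
$o{\left(u,F \right)} = 2 u$
$k{\left(S,s \right)} = - \frac{2 S}{3}$
$j = \frac{3403}{3}$ ($j = 1131 - - \frac{2 \left(4 - -1\right)}{3} = 1131 - - \frac{2 \left(4 + 1\right)}{3} = 1131 - \left(- \frac{2}{3}\right) 5 = 1131 - - \frac{10}{3} = 1131 + \frac{10}{3} = \frac{3403}{3} \approx 1134.3$)
$- (j + M{\left(-54,d{\left(x \right)} \right)}) = - (\frac{3403}{3} + 65) = \left(-1\right) \frac{3598}{3} = - \frac{3598}{3}$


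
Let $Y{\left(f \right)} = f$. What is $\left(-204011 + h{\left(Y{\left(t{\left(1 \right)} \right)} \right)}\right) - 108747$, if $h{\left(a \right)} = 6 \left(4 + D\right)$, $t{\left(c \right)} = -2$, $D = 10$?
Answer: $-312674$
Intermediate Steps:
$h{\left(a \right)} = 84$ ($h{\left(a \right)} = 6 \left(4 + 10\right) = 6 \cdot 14 = 84$)
$\left(-204011 + h{\left(Y{\left(t{\left(1 \right)} \right)} \right)}\right) - 108747 = \left(-204011 + 84\right) - 108747 = -203927 - 108747 = -312674$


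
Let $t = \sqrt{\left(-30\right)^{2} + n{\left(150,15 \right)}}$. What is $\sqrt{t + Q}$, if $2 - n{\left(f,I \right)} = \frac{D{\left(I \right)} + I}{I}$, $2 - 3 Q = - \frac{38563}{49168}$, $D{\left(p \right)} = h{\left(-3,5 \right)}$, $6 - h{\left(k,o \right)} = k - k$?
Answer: $\frac{\sqrt{71546025 + 15417680 \sqrt{22515}}}{8780} \approx 5.5622$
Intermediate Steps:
$h{\left(k,o \right)} = 6$ ($h{\left(k,o \right)} = 6 - \left(k - k\right) = 6 - 0 = 6 + 0 = 6$)
$D{\left(p \right)} = 6$
$Q = \frac{6519}{7024}$ ($Q = \frac{2}{3} - \frac{\left(-38563\right) \frac{1}{49168}}{3} = \frac{2}{3} - - \frac{5509}{21072} = \frac{2}{3} + \frac{5509}{21072} = \frac{6519}{7024} \approx 0.9281$)
$n{\left(f,I \right)} = 2 - \frac{6 + I}{I}$
$t = \frac{\sqrt{22515}}{5}$ ($t = \sqrt{\left(-30\right)^{2} + \frac{-6 + 15}{15}} = \sqrt{900 + \frac{1}{15} \cdot 9} = \sqrt{900 + \frac{3}{5}} = \sqrt{\frac{4503}{5}} = \frac{\sqrt{22515}}{5} \approx 30.01$)
$\sqrt{t + Q} = \sqrt{\frac{\sqrt{22515}}{5} + \frac{6519}{7024}} = \sqrt{\frac{6519}{7024} + \frac{\sqrt{22515}}{5}}$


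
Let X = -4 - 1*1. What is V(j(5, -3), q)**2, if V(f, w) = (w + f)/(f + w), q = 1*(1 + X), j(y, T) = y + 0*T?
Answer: 1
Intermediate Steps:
X = -5 (X = -4 - 1 = -5)
j(y, T) = y (j(y, T) = y + 0 = y)
q = -4 (q = 1*(1 - 5) = 1*(-4) = -4)
V(f, w) = 1 (V(f, w) = (f + w)/(f + w) = 1)
V(j(5, -3), q)**2 = 1**2 = 1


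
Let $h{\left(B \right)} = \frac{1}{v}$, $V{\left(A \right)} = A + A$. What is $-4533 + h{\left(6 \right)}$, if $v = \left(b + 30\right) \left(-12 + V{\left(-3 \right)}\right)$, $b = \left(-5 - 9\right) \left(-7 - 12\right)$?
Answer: $- \frac{24151825}{5328} \approx -4533.0$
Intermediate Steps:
$V{\left(A \right)} = 2 A$
$b = 266$ ($b = \left(-14\right) \left(-19\right) = 266$)
$v = -5328$ ($v = \left(266 + 30\right) \left(-12 + 2 \left(-3\right)\right) = 296 \left(-12 - 6\right) = 296 \left(-18\right) = -5328$)
$h{\left(B \right)} = - \frac{1}{5328}$ ($h{\left(B \right)} = \frac{1}{-5328} = - \frac{1}{5328}$)
$-4533 + h{\left(6 \right)} = -4533 - \frac{1}{5328} = - \frac{24151825}{5328}$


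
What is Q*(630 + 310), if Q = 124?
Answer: 116560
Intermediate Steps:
Q*(630 + 310) = 124*(630 + 310) = 124*940 = 116560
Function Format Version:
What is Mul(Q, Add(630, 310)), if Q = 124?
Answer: 116560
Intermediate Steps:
Mul(Q, Add(630, 310)) = Mul(124, Add(630, 310)) = Mul(124, 940) = 116560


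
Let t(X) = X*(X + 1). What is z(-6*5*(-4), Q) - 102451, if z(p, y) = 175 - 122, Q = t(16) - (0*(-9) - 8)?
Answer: -102398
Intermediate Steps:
t(X) = X*(1 + X)
Q = 280 (Q = 16*(1 + 16) - (0*(-9) - 8) = 16*17 - (0 - 8) = 272 - 1*(-8) = 272 + 8 = 280)
z(p, y) = 53
z(-6*5*(-4), Q) - 102451 = 53 - 102451 = -102398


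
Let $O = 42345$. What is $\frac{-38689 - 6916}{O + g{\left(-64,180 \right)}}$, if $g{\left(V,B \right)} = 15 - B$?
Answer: $- \frac{9121}{8436} \approx -1.0812$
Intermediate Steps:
$\frac{-38689 - 6916}{O + g{\left(-64,180 \right)}} = \frac{-38689 - 6916}{42345 + \left(15 - 180\right)} = - \frac{45605}{42345 + \left(15 - 180\right)} = - \frac{45605}{42345 - 165} = - \frac{45605}{42180} = \left(-45605\right) \frac{1}{42180} = - \frac{9121}{8436}$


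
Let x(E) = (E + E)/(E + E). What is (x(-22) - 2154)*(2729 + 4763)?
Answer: -16130276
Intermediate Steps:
x(E) = 1 (x(E) = (2*E)/((2*E)) = (2*E)*(1/(2*E)) = 1)
(x(-22) - 2154)*(2729 + 4763) = (1 - 2154)*(2729 + 4763) = -2153*7492 = -16130276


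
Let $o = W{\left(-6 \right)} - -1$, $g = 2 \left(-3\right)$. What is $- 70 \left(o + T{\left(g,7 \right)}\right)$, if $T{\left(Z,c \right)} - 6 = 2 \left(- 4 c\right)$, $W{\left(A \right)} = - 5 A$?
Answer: $1330$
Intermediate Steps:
$g = -6$
$o = 31$ ($o = \left(-5\right) \left(-6\right) - -1 = 30 + 1 = 31$)
$T{\left(Z,c \right)} = 6 - 8 c$ ($T{\left(Z,c \right)} = 6 + 2 \left(- 4 c\right) = 6 - 8 c$)
$- 70 \left(o + T{\left(g,7 \right)}\right) = - 70 \left(31 + \left(6 - 56\right)\right) = - 70 \left(31 - 50\right) = \left(-70\right) \left(-19\right) = 1330$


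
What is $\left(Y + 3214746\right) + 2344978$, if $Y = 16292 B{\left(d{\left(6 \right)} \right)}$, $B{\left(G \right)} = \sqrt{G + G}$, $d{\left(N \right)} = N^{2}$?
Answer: $5559724 + 97752 \sqrt{2} \approx 5.698 \cdot 10^{6}$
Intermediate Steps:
$B{\left(G \right)} = \sqrt{2} \sqrt{G}$ ($B{\left(G \right)} = \sqrt{2 G} = \sqrt{2} \sqrt{G}$)
$Y = 97752 \sqrt{2}$ ($Y = 16292 \sqrt{2} \sqrt{6^{2}} = 16292 \sqrt{2} \sqrt{36} = 16292 \sqrt{2} \cdot 6 = 16292 \cdot 6 \sqrt{2} = 97752 \sqrt{2} \approx 1.3824 \cdot 10^{5}$)
$\left(Y + 3214746\right) + 2344978 = \left(97752 \sqrt{2} + 3214746\right) + 2344978 = \left(3214746 + 97752 \sqrt{2}\right) + 2344978 = 5559724 + 97752 \sqrt{2}$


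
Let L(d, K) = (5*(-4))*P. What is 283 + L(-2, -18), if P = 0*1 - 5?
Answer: 383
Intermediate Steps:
P = -5 (P = 0 - 5 = -5)
L(d, K) = 100 (L(d, K) = (5*(-4))*(-5) = -20*(-5) = 100)
283 + L(-2, -18) = 283 + 100 = 383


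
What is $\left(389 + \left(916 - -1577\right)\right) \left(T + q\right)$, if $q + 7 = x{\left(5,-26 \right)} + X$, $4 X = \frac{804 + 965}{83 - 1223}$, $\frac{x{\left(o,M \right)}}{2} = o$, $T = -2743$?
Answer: $- \frac{18006979529}{2280} \approx -7.8978 \cdot 10^{6}$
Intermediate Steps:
$x{\left(o,M \right)} = 2 o$
$X = - \frac{1769}{4560}$ ($X = \frac{\left(804 + 965\right) \frac{1}{83 - 1223}}{4} = \frac{1769 \frac{1}{-1140}}{4} = \frac{1769 \left(- \frac{1}{1140}\right)}{4} = \frac{1}{4} \left(- \frac{1769}{1140}\right) = - \frac{1769}{4560} \approx -0.38794$)
$q = \frac{11911}{4560}$ ($q = -7 + \left(2 \cdot 5 - \frac{1769}{4560}\right) = -7 + \left(10 - \frac{1769}{4560}\right) = -7 + \frac{43831}{4560} = \frac{11911}{4560} \approx 2.6121$)
$\left(389 + \left(916 - -1577\right)\right) \left(T + q\right) = \left(389 + \left(916 - -1577\right)\right) \left(-2743 + \frac{11911}{4560}\right) = \left(389 + \left(916 + 1577\right)\right) \left(- \frac{12496169}{4560}\right) = \left(389 + 2493\right) \left(- \frac{12496169}{4560}\right) = 2882 \left(- \frac{12496169}{4560}\right) = - \frac{18006979529}{2280}$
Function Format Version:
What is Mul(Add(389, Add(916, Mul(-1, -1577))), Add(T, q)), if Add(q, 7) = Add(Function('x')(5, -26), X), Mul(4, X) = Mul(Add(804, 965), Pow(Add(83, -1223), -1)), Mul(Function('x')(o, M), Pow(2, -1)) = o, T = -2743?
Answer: Rational(-18006979529, 2280) ≈ -7.8978e+6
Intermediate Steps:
Function('x')(o, M) = Mul(2, o)
X = Rational(-1769, 4560) (X = Mul(Rational(1, 4), Mul(Add(804, 965), Pow(Add(83, -1223), -1))) = Mul(Rational(1, 4), Mul(1769, Pow(-1140, -1))) = Mul(Rational(1, 4), Mul(1769, Rational(-1, 1140))) = Mul(Rational(1, 4), Rational(-1769, 1140)) = Rational(-1769, 4560) ≈ -0.38794)
q = Rational(11911, 4560) (q = Add(-7, Add(Mul(2, 5), Rational(-1769, 4560))) = Add(-7, Add(10, Rational(-1769, 4560))) = Add(-7, Rational(43831, 4560)) = Rational(11911, 4560) ≈ 2.6121)
Mul(Add(389, Add(916, Mul(-1, -1577))), Add(T, q)) = Mul(Add(389, Add(916, Mul(-1, -1577))), Add(-2743, Rational(11911, 4560))) = Mul(Add(389, Add(916, 1577)), Rational(-12496169, 4560)) = Mul(Add(389, 2493), Rational(-12496169, 4560)) = Mul(2882, Rational(-12496169, 4560)) = Rational(-18006979529, 2280)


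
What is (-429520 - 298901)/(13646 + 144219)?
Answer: -728421/157865 ≈ -4.6142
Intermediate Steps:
(-429520 - 298901)/(13646 + 144219) = -728421/157865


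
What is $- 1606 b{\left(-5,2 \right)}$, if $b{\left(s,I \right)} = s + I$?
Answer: $4818$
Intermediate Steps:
$b{\left(s,I \right)} = I + s$
$- 1606 b{\left(-5,2 \right)} = - 1606 \left(2 - 5\right) = \left(-1606\right) \left(-3\right) = 4818$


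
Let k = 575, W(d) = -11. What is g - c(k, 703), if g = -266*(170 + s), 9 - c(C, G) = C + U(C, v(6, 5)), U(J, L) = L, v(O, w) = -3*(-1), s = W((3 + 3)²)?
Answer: -41725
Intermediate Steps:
s = -11
v(O, w) = 3
c(C, G) = 6 - C (c(C, G) = 9 - (C + 3) = 9 - (3 + C) = 9 + (-3 - C) = 6 - C)
g = -42294 (g = -266*(170 - 11) = -266*159 = -42294)
g - c(k, 703) = -42294 - (6 - 1*575) = -42294 - (6 - 575) = -42294 - 1*(-569) = -42294 + 569 = -41725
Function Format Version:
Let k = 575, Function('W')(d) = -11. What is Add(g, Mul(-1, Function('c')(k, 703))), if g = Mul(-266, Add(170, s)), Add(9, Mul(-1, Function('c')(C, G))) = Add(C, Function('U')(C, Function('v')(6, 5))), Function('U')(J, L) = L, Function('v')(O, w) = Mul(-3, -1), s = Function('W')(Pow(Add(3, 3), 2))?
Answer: -41725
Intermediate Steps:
s = -11
Function('v')(O, w) = 3
Function('c')(C, G) = Add(6, Mul(-1, C)) (Function('c')(C, G) = Add(9, Mul(-1, Add(C, 3))) = Add(9, Mul(-1, Add(3, C))) = Add(9, Add(-3, Mul(-1, C))) = Add(6, Mul(-1, C)))
g = -42294 (g = Mul(-266, Add(170, -11)) = Mul(-266, 159) = -42294)
Add(g, Mul(-1, Function('c')(k, 703))) = Add(-42294, Mul(-1, Add(6, Mul(-1, 575)))) = Add(-42294, Mul(-1, Add(6, -575))) = Add(-42294, Mul(-1, -569)) = Add(-42294, 569) = -41725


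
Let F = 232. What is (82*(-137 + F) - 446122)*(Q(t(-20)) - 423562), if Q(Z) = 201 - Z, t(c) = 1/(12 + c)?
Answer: 371145238121/2 ≈ 1.8557e+11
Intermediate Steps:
(82*(-137 + F) - 446122)*(Q(t(-20)) - 423562) = (82*(-137 + 232) - 446122)*((201 - 1/(12 - 20)) - 423562) = (82*95 - 446122)*((201 - 1/(-8)) - 423562) = (7790 - 446122)*((201 - 1*(-⅛)) - 423562) = -438332*((201 + ⅛) - 423562) = -438332*(1609/8 - 423562) = -438332*(-3386887/8) = 371145238121/2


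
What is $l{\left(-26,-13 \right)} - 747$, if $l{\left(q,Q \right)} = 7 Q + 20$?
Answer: $-818$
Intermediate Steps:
$l{\left(q,Q \right)} = 20 + 7 Q$
$l{\left(-26,-13 \right)} - 747 = \left(20 + 7 \left(-13\right)\right) - 747 = \left(20 - 91\right) - 747 = -71 - 747 = -818$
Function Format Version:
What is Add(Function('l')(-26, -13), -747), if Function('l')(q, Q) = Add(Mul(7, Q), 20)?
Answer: -818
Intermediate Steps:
Function('l')(q, Q) = Add(20, Mul(7, Q))
Add(Function('l')(-26, -13), -747) = Add(Add(20, Mul(7, -13)), -747) = Add(Add(20, -91), -747) = Add(-71, -747) = -818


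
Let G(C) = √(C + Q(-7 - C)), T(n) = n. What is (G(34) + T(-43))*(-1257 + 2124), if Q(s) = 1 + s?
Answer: -37281 + 867*I*√6 ≈ -37281.0 + 2123.7*I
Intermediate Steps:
G(C) = I*√6 (G(C) = √(C + (1 + (-7 - C))) = √(C + (-6 - C)) = √(-6) = I*√6)
(G(34) + T(-43))*(-1257 + 2124) = (I*√6 - 43)*(-1257 + 2124) = (-43 + I*√6)*867 = -37281 + 867*I*√6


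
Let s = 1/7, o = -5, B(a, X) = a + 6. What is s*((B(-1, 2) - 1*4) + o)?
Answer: -4/7 ≈ -0.57143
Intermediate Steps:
B(a, X) = 6 + a
s = 1/7 (s = 1*(1/7) = 1/7 ≈ 0.14286)
s*((B(-1, 2) - 1*4) + o) = (((6 - 1) - 1*4) - 5)/7 = ((5 - 4) - 5)/7 = (1 - 5)/7 = (1/7)*(-4) = -4/7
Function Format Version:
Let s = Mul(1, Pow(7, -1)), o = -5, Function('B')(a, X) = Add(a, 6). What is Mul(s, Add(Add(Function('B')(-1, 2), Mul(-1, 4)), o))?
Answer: Rational(-4, 7) ≈ -0.57143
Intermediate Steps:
Function('B')(a, X) = Add(6, a)
s = Rational(1, 7) (s = Mul(1, Rational(1, 7)) = Rational(1, 7) ≈ 0.14286)
Mul(s, Add(Add(Function('B')(-1, 2), Mul(-1, 4)), o)) = Mul(Rational(1, 7), Add(Add(Add(6, -1), Mul(-1, 4)), -5)) = Mul(Rational(1, 7), Add(Add(5, -4), -5)) = Mul(Rational(1, 7), Add(1, -5)) = Mul(Rational(1, 7), -4) = Rational(-4, 7)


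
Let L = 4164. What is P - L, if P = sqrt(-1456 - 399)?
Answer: -4164 + I*sqrt(1855) ≈ -4164.0 + 43.07*I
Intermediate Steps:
P = I*sqrt(1855) (P = sqrt(-1855) = I*sqrt(1855) ≈ 43.07*I)
P - L = I*sqrt(1855) - 1*4164 = I*sqrt(1855) - 4164 = -4164 + I*sqrt(1855)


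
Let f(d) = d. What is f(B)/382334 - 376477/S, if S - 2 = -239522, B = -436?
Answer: 71917763299/45788319840 ≈ 1.5707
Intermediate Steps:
S = -239520 (S = 2 - 239522 = -239520)
f(B)/382334 - 376477/S = -436/382334 - 376477/(-239520) = -436*1/382334 - 376477*(-1/239520) = -218/191167 + 376477/239520 = 71917763299/45788319840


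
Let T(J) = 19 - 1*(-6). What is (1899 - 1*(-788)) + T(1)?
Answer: 2712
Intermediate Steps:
T(J) = 25 (T(J) = 19 + 6 = 25)
(1899 - 1*(-788)) + T(1) = (1899 - 1*(-788)) + 25 = (1899 + 788) + 25 = 2687 + 25 = 2712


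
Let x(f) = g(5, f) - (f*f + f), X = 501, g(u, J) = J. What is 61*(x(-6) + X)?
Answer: 28365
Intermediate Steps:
x(f) = -f**2 (x(f) = f - (f*f + f) = f - (f**2 + f) = f - (f + f**2) = f + (-f - f**2) = -f**2)
61*(x(-6) + X) = 61*(-1*(-6)**2 + 501) = 61*(-1*36 + 501) = 61*(-36 + 501) = 61*465 = 28365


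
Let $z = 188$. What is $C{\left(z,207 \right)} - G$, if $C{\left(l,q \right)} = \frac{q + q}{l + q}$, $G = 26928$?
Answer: $- \frac{10636146}{395} \approx -26927.0$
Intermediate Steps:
$C{\left(l,q \right)} = \frac{2 q}{l + q}$
$C{\left(z,207 \right)} - G = 2 \cdot 207 \frac{1}{188 + 207} - 26928 = 2 \cdot 207 \cdot \frac{1}{395} - 26928 = \frac{414}{395} - 26928 = - \frac{10636146}{395}$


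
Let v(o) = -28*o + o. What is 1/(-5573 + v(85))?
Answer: -1/7868 ≈ -0.00012710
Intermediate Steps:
v(o) = -27*o
1/(-5573 + v(85)) = 1/(-5573 - 27*85) = 1/(-5573 - 2295) = 1/(-7868) = -1/7868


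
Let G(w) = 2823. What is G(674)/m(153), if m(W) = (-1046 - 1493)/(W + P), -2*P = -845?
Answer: -3249273/5078 ≈ -639.87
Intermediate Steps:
P = 845/2 (P = -½*(-845) = 845/2 ≈ 422.50)
m(W) = -2539/(845/2 + W) (m(W) = (-1046 - 1493)/(W + 845/2) = -2539/(845/2 + W))
G(674)/m(153) = 2823/((-5078/(845 + 2*153))) = 2823/((-5078/(845 + 306))) = 2823/((-5078/1151)) = 2823/((-5078*1/1151)) = 2823/(-5078/1151) = 2823*(-1151/5078) = -3249273/5078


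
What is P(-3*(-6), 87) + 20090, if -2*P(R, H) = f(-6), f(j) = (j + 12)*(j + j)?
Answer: 20126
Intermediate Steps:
f(j) = 2*j*(12 + j) (f(j) = (12 + j)*(2*j) = 2*j*(12 + j))
P(R, H) = 36 (P(R, H) = -(-6)*(12 - 6) = -(-6)*6 = -1/2*(-72) = 36)
P(-3*(-6), 87) + 20090 = 36 + 20090 = 20126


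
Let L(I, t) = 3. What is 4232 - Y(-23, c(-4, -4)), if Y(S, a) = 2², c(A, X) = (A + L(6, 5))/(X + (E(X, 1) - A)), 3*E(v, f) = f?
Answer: 4228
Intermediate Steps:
E(v, f) = f/3
c(A, X) = (3 + A)/(⅓ + X - A) (c(A, X) = (A + 3)/(X + ((⅓)*1 - A)) = (3 + A)/(X + (⅓ - A)) = (3 + A)/(⅓ + X - A))
Y(S, a) = 4
4232 - Y(-23, c(-4, -4)) = 4232 - 1*4 = 4232 - 4 = 4228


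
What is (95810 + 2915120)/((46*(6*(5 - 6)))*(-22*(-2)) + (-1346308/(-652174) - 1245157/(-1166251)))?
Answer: -229010908149783682/923432695948843 ≈ -248.00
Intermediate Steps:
(95810 + 2915120)/((46*(6*(5 - 6)))*(-22*(-2)) + (-1346308/(-652174) - 1245157/(-1166251))) = 3010930/((46*(6*(-1)))*44 + (-1346308*(-1/652174) - 1245157*(-1/1166251))) = 3010930/((46*(-6))*44 + (673154/326087 + 1245157/1166251)) = 3010930/(-276*44 + 1191096036313/380299289837) = 3010930/(-12144 + 1191096036313/380299289837) = 3010930/(-4617163479744215/380299289837) = 3010930*(-380299289837/4617163479744215) = -229010908149783682/923432695948843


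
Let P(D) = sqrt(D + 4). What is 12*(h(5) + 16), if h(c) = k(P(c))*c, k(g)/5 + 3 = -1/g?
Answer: -808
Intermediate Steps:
P(D) = sqrt(4 + D)
k(g) = -15 - 5/g (k(g) = -15 + 5*(-1/g) = -15 - 5/g)
h(c) = c*(-15 - 5/sqrt(4 + c)) (h(c) = (-15 - 5/sqrt(4 + c))*c = c*(-15 - 5/sqrt(4 + c)))
12*(h(5) + 16) = 12*((-15*5 - 5*5/sqrt(4 + 5)) + 16) = 12*((-75 - 5*5/sqrt(9)) + 16) = 12*((-75 - 5*5*1/3) + 16) = 12*((-75 - 25/3) + 16) = 12*(-250/3 + 16) = 12*(-202/3) = -808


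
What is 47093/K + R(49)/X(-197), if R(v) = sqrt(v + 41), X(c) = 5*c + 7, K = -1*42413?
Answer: -47093/42413 - sqrt(10)/326 ≈ -1.1200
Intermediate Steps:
K = -42413
X(c) = 7 + 5*c
R(v) = sqrt(41 + v)
47093/K + R(49)/X(-197) = 47093/(-42413) + sqrt(41 + 49)/(7 + 5*(-197)) = 47093*(-1/42413) + sqrt(90)/(7 - 985) = -47093/42413 + (3*sqrt(10))/(-978) = -47093/42413 + (3*sqrt(10))*(-1/978) = -47093/42413 - sqrt(10)/326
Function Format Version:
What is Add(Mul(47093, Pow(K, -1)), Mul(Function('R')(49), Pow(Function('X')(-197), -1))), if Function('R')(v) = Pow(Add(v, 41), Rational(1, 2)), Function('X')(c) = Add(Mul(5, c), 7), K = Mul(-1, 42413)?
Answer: Add(Rational(-47093, 42413), Mul(Rational(-1, 326), Pow(10, Rational(1, 2)))) ≈ -1.1200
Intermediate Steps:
K = -42413
Function('X')(c) = Add(7, Mul(5, c))
Function('R')(v) = Pow(Add(41, v), Rational(1, 2))
Add(Mul(47093, Pow(K, -1)), Mul(Function('R')(49), Pow(Function('X')(-197), -1))) = Add(Mul(47093, Pow(-42413, -1)), Mul(Pow(Add(41, 49), Rational(1, 2)), Pow(Add(7, Mul(5, -197)), -1))) = Add(Mul(47093, Rational(-1, 42413)), Mul(Pow(90, Rational(1, 2)), Pow(Add(7, -985), -1))) = Add(Rational(-47093, 42413), Mul(Mul(3, Pow(10, Rational(1, 2))), Pow(-978, -1))) = Add(Rational(-47093, 42413), Mul(Mul(3, Pow(10, Rational(1, 2))), Rational(-1, 978))) = Add(Rational(-47093, 42413), Mul(Rational(-1, 326), Pow(10, Rational(1, 2))))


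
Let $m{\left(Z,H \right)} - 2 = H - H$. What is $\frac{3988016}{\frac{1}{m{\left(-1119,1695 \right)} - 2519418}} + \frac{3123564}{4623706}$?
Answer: $- \frac{23228276710447267786}{2311853} \approx -1.0047 \cdot 10^{13}$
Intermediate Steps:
$m{\left(Z,H \right)} = 2$ ($m{\left(Z,H \right)} = 2 + \left(H - H\right) = 2 + 0 = 2$)
$\frac{3988016}{\frac{1}{m{\left(-1119,1695 \right)} - 2519418}} + \frac{3123564}{4623706} = \frac{3988016}{\frac{1}{2 - 2519418}} + \frac{3123564}{4623706} = \frac{3988016}{\frac{1}{2 - 2519418}} + 3123564 \cdot \frac{1}{4623706} = \frac{3988016}{\frac{1}{2 - 2519418}} + \frac{1561782}{2311853} = \frac{3988016}{\frac{1}{-2519416}} + \frac{1561782}{2311853} = \frac{3988016}{- \frac{1}{2519416}} + \frac{1561782}{2311853} = 3988016 \left(-2519416\right) + \frac{1561782}{2311853} = -10047471318656 + \frac{1561782}{2311853} = - \frac{23228276710447267786}{2311853}$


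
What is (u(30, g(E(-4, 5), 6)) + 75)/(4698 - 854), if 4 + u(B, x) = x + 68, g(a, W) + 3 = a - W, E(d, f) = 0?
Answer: 65/1922 ≈ 0.033819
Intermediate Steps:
g(a, W) = -3 + a - W (g(a, W) = -3 + (a - W) = -3 + a - W)
u(B, x) = 64 + x (u(B, x) = -4 + (x + 68) = -4 + (68 + x) = 64 + x)
(u(30, g(E(-4, 5), 6)) + 75)/(4698 - 854) = ((64 + (-3 + 0 - 1*6)) + 75)/(4698 - 854) = ((64 + (-3 + 0 - 6)) + 75)/3844 = ((64 - 9) + 75)*(1/3844) = (55 + 75)*(1/3844) = 130*(1/3844) = 65/1922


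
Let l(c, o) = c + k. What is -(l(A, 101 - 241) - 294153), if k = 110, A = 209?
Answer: 293834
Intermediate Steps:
l(c, o) = 110 + c (l(c, o) = c + 110 = 110 + c)
-(l(A, 101 - 241) - 294153) = -((110 + 209) - 294153) = -(319 - 294153) = -1*(-293834) = 293834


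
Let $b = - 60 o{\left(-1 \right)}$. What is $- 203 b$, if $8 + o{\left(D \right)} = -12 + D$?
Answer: $-255780$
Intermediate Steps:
$o{\left(D \right)} = -20 + D$ ($o{\left(D \right)} = -8 + \left(-12 + D\right) = -20 + D$)
$b = 1260$ ($b = - 60 \left(-20 - 1\right) = \left(-60\right) \left(-21\right) = 1260$)
$- 203 b = \left(-203\right) 1260 = -255780$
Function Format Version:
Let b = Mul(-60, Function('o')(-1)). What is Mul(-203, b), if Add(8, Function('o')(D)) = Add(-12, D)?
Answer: -255780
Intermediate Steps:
Function('o')(D) = Add(-20, D) (Function('o')(D) = Add(-8, Add(-12, D)) = Add(-20, D))
b = 1260 (b = Mul(-60, Add(-20, -1)) = Mul(-60, -21) = 1260)
Mul(-203, b) = Mul(-203, 1260) = -255780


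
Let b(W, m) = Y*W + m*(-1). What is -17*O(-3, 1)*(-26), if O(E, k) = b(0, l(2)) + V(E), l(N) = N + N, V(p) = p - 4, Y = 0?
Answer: -4862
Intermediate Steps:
V(p) = -4 + p
l(N) = 2*N
b(W, m) = -m (b(W, m) = 0*W + m*(-1) = 0 - m = -m)
O(E, k) = -8 + E (O(E, k) = -2*2 + (-4 + E) = -1*4 + (-4 + E) = -4 + (-4 + E) = -8 + E)
-17*O(-3, 1)*(-26) = -17*(-8 - 3)*(-26) = -17*(-11)*(-26) = 187*(-26) = -4862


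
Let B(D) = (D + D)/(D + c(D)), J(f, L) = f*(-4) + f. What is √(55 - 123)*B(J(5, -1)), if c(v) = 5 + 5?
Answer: 12*I*√17 ≈ 49.477*I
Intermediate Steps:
c(v) = 10
J(f, L) = -3*f (J(f, L) = -4*f + f = -3*f)
B(D) = 2*D/(10 + D) (B(D) = (D + D)/(D + 10) = (2*D)/(10 + D) = 2*D/(10 + D))
√(55 - 123)*B(J(5, -1)) = √(55 - 123)*(2*(-3*5)/(10 - 3*5)) = √(-68)*(2*(-15)/(10 - 15)) = (2*I*√17)*(2*(-15)/(-5)) = (2*I*√17)*(2*(-15)*(-⅕)) = (2*I*√17)*6 = 12*I*√17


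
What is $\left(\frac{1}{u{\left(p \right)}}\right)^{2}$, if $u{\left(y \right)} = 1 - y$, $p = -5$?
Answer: $\frac{1}{36} \approx 0.027778$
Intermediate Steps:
$\left(\frac{1}{u{\left(p \right)}}\right)^{2} = \left(\frac{1}{1 - -5}\right)^{2} = \left(\frac{1}{1 + 5}\right)^{2} = \left(\frac{1}{6}\right)^{2} = \frac{1}{36}$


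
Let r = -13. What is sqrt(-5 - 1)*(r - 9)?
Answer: -22*I*sqrt(6) ≈ -53.889*I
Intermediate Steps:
sqrt(-5 - 1)*(r - 9) = sqrt(-5 - 1)*(-13 - 9) = sqrt(-6)*(-22) = (I*sqrt(6))*(-22) = -22*I*sqrt(6)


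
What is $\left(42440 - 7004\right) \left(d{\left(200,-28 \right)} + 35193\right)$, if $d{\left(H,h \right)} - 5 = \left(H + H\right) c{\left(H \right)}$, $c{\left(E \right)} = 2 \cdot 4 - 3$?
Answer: $1318148328$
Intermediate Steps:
$c{\left(E \right)} = 5$ ($c{\left(E \right)} = 8 - 3 = 5$)
$d{\left(H,h \right)} = 5 + 10 H$ ($d{\left(H,h \right)} = 5 + \left(H + H\right) 5 = 5 + 2 H 5 = 5 + 10 H$)
$\left(42440 - 7004\right) \left(d{\left(200,-28 \right)} + 35193\right) = \left(42440 - 7004\right) \left(\left(5 + 10 \cdot 200\right) + 35193\right) = 35436 \left(\left(5 + 2000\right) + 35193\right) = 35436 \left(2005 + 35193\right) = 35436 \cdot 37198 = 1318148328$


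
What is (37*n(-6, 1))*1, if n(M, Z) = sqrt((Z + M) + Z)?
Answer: 74*I ≈ 74.0*I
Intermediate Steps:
n(M, Z) = sqrt(M + 2*Z) (n(M, Z) = sqrt((M + Z) + Z) = sqrt(M + 2*Z))
(37*n(-6, 1))*1 = (37*sqrt(-6 + 2*1))*1 = (37*sqrt(-6 + 2))*1 = (37*sqrt(-4))*1 = (37*(2*I))*1 = (74*I)*1 = 74*I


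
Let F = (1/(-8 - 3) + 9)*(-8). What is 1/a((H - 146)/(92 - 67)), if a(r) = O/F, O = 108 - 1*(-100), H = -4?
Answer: -49/143 ≈ -0.34266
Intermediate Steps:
F = -784/11 (F = (1/(-11) + 9)*(-8) = (-1/11 + 9)*(-8) = (98/11)*(-8) = -784/11 ≈ -71.273)
O = 208 (O = 108 + 100 = 208)
a(r) = -143/49 (a(r) = 208/(-784/11) = 208*(-11/784) = -143/49)
1/a((H - 146)/(92 - 67)) = 1/(-143/49) = -49/143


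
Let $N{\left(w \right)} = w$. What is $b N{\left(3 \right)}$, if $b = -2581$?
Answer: $-7743$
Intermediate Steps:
$b N{\left(3 \right)} = \left(-2581\right) 3 = -7743$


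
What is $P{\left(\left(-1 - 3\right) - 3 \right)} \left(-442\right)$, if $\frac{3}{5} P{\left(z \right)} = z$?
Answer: $\frac{15470}{3} \approx 5156.7$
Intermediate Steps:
$P{\left(z \right)} = \frac{5 z}{3}$
$P{\left(\left(-1 - 3\right) - 3 \right)} \left(-442\right) = \frac{5 \left(\left(-1 - 3\right) - 3\right)}{3} \left(-442\right) = \frac{5 \left(-4 - 3\right)}{3} \left(-442\right) = \frac{5}{3} \left(-7\right) \left(-442\right) = \left(- \frac{35}{3}\right) \left(-442\right) = \frac{15470}{3}$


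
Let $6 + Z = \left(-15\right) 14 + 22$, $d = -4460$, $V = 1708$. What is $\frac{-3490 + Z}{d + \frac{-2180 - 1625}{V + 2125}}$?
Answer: $\frac{14120772}{17098985} \approx 0.82582$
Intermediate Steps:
$Z = -194$ ($Z = -6 + \left(\left(-15\right) 14 + 22\right) = -6 + \left(-210 + 22\right) = -6 - 188 = -194$)
$\frac{-3490 + Z}{d + \frac{-2180 - 1625}{V + 2125}} = \frac{-3490 - 194}{-4460 + \frac{-2180 - 1625}{1708 + 2125}} = - \frac{3684}{-4460 - \frac{3805}{3833}} = - \frac{3684}{- \frac{17098985}{3833}} = \left(-3684\right) \left(- \frac{3833}{17098985}\right) = \frac{14120772}{17098985}$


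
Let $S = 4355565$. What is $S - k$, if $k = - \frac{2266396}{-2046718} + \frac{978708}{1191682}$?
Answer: $\frac{139781309020147349}{32092592101} \approx 4.3556 \cdot 10^{6}$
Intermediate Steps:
$k = \frac{61894244716}{32092592101}$ ($k = \left(-2266396\right) \left(- \frac{1}{2046718}\right) + 978708 \cdot \frac{1}{1191682} = \frac{59642}{53861} + \frac{489354}{595841} = \frac{61894244716}{32092592101} \approx 1.9286$)
$S - k = 4355565 - \frac{61894244716}{32092592101} = \frac{139781309020147349}{32092592101}$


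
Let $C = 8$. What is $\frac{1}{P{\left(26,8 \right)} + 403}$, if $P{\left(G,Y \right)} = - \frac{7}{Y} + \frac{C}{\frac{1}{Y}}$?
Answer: $\frac{8}{3729} \approx 0.0021453$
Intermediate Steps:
$P{\left(G,Y \right)} = - \frac{7}{Y} + 8 Y$ ($P{\left(G,Y \right)} = - \frac{7}{Y} + \frac{8}{\frac{1}{Y}} = - \frac{7}{Y} + 8 Y$)
$\frac{1}{P{\left(26,8 \right)} + 403} = \frac{1}{\left(- \frac{7}{8} + 8 \cdot 8\right) + 403} = \frac{1}{\left(\left(-7\right) \frac{1}{8} + 64\right) + 403} = \frac{1}{\left(- \frac{7}{8} + 64\right) + 403} = \frac{1}{\frac{505}{8} + 403} = \frac{1}{\frac{3729}{8}} = \frac{8}{3729}$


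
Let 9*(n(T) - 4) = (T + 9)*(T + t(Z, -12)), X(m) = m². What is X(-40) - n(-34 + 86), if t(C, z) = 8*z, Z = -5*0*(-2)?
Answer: 17048/9 ≈ 1894.2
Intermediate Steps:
Z = 0 (Z = 0*(-2) = 0)
n(T) = 4 + (-96 + T)*(9 + T)/9 (n(T) = 4 + ((T + 9)*(T + 8*(-12)))/9 = 4 + ((9 + T)*(T - 96))/9 = 4 + ((9 + T)*(-96 + T))/9 = 4 + ((-96 + T)*(9 + T))/9 = 4 + (-96 + T)*(9 + T)/9)
X(-40) - n(-34 + 86) = (-40)² - (-92 - 29*(-34 + 86)/3 + (-34 + 86)²/9) = 1600 - (-92 - 29/3*52 + (⅑)*52²) = 1600 - (-92 - 1508/3 + (⅑)*2704) = 1600 - (-92 - 1508/3 + 2704/9) = 1600 - 1*(-2648/9) = 1600 + 2648/9 = 17048/9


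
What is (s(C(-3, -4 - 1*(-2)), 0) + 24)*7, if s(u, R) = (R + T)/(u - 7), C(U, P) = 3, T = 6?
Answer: 315/2 ≈ 157.50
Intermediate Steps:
s(u, R) = (6 + R)/(-7 + u) (s(u, R) = (R + 6)/(u - 7) = (6 + R)/(-7 + u))
(s(C(-3, -4 - 1*(-2)), 0) + 24)*7 = ((6 + 0)/(-7 + 3) + 24)*7 = (6/(-4) + 24)*7 = (-¼*6 + 24)*7 = (-3/2 + 24)*7 = (45/2)*7 = 315/2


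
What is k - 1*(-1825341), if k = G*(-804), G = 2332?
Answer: -49587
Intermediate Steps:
k = -1874928 (k = 2332*(-804) = -1874928)
k - 1*(-1825341) = -1874928 - 1*(-1825341) = -1874928 + 1825341 = -49587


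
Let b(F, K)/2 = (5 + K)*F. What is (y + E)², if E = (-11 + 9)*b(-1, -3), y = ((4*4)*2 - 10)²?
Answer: 242064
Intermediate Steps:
b(F, K) = 2*F*(5 + K) (b(F, K) = 2*((5 + K)*F) = 2*(F*(5 + K)) = 2*F*(5 + K))
y = 484 (y = (16*2 - 10)² = (32 - 10)² = 22² = 484)
E = 8 (E = (-11 + 9)*(2*(-1)*(5 - 3)) = -4*(-1)*2 = -2*(-4) = 8)
(y + E)² = (484 + 8)² = 492² = 242064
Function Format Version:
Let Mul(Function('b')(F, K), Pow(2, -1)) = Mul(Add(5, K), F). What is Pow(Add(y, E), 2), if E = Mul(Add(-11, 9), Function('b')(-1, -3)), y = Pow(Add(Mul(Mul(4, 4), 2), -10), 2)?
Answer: 242064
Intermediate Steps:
Function('b')(F, K) = Mul(2, F, Add(5, K)) (Function('b')(F, K) = Mul(2, Mul(Add(5, K), F)) = Mul(2, Mul(F, Add(5, K))) = Mul(2, F, Add(5, K)))
y = 484 (y = Pow(Add(Mul(16, 2), -10), 2) = Pow(Add(32, -10), 2) = Pow(22, 2) = 484)
E = 8 (E = Mul(Add(-11, 9), Mul(2, -1, Add(5, -3))) = Mul(-2, Mul(2, -1, 2)) = Mul(-2, -4) = 8)
Pow(Add(y, E), 2) = Pow(Add(484, 8), 2) = Pow(492, 2) = 242064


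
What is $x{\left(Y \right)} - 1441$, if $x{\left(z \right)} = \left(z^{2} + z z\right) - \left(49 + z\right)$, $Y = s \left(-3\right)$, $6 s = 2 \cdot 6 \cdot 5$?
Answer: $340$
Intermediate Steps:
$s = 10$ ($s = \frac{2 \cdot 6 \cdot 5}{6} = \frac{12 \cdot 5}{6} = \frac{1}{6} \cdot 60 = 10$)
$Y = -30$ ($Y = 10 \left(-3\right) = -30$)
$x{\left(z \right)} = -49 - z + 2 z^{2}$ ($x{\left(z \right)} = \left(z^{2} + z^{2}\right) - \left(49 + z\right) = 2 z^{2} - \left(49 + z\right) = -49 - z + 2 z^{2}$)
$x{\left(Y \right)} - 1441 = \left(-49 - -30 + 2 \left(-30\right)^{2}\right) - 1441 = \left(-49 + 30 + 2 \cdot 900\right) - 1441 = \left(-49 + 30 + 1800\right) - 1441 = 1781 - 1441 = 340$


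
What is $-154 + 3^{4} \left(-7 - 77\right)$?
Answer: $-6958$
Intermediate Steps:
$-154 + 3^{4} \left(-7 - 77\right) = -154 + 81 \left(-7 - 77\right) = -154 + 81 \left(-84\right) = -154 - 6804 = -6958$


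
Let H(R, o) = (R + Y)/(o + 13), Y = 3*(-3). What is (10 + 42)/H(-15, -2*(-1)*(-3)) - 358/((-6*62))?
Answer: -1321/93 ≈ -14.204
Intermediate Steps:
Y = -9
H(R, o) = (-9 + R)/(13 + o) (H(R, o) = (R - 9)/(o + 13) = (-9 + R)/(13 + o))
(10 + 42)/H(-15, -2*(-1)*(-3)) - 358/((-6*62)) = (10 + 42)/(((-9 - 15)/(13 - 2*(-1)*(-3)))) - 358/((-6*62)) = 52/((-24/(13 + 2*(-3)))) - 358/(-372) = 52/((-24/(13 - 6))) - 358*(-1/372) = 52/((-24/7)) + 179/186 = 52/(((1/7)*(-24))) + 179/186 = 52/(-24/7) + 179/186 = 52*(-7/24) + 179/186 = -91/6 + 179/186 = -1321/93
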